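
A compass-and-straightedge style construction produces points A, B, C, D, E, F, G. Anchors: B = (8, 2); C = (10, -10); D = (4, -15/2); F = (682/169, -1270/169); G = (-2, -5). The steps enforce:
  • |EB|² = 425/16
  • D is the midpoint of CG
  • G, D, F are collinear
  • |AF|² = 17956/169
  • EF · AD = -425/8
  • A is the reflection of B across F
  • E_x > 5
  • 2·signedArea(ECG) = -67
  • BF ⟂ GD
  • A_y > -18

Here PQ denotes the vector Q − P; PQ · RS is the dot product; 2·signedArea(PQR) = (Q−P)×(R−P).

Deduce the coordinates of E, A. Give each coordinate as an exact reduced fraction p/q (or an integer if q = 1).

A = (12/169, -2878/169)
E = (6, -11/4)

1. A_x = 12/169  [A is the reflection of B across F]
2. A_y = -2878/169  [A is the reflection of B across F]
   → A = (12/169, -2878/169)
3. E_x = 6  [2·signedArea(ECG) = -67 ∩ EF · AD = -425/8]
4. E_y = -11/4  [2·signedArea(ECG) = -67 ∩ EF · AD = -425/8]
   → E = (6, -11/4)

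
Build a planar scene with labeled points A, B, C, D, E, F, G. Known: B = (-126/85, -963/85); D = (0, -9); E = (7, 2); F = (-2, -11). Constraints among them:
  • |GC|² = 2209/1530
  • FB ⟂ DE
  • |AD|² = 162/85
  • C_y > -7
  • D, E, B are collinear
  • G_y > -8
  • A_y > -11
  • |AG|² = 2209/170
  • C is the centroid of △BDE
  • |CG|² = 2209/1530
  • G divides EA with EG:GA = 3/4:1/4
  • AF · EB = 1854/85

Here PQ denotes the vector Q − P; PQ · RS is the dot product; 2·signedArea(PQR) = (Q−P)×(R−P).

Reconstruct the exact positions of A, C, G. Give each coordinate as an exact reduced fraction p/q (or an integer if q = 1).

1. A_x = -63/85  [line 721/85·x + 1133/85·y + 12051/85 = 0 ∩ |AD|² = 162/85]
2. A_y = -864/85  [line 721/85·x + 1133/85·y + 12051/85 = 0 ∩ |AD|² = 162/85]
   → A = (-63/85, -864/85)
3. C_x = 469/255  [C is the centroid of △BDE]
4. C_y = -1558/255  [C is the centroid of △BDE]
   → C = (469/255, -1558/255)
5. G_x = 203/170  [G divides EA with EG:GA = 3/4:1/4]
6. G_y = -1211/170  [G divides EA with EG:GA = 3/4:1/4]
   → G = (203/170, -1211/170)

A = (-63/85, -864/85)
C = (469/255, -1558/255)
G = (203/170, -1211/170)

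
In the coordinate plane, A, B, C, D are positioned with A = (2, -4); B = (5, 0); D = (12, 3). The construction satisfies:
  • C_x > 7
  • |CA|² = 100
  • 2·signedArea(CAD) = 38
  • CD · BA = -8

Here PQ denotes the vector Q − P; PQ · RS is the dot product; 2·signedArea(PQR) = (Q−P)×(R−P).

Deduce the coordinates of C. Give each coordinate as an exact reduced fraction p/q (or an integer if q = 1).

C = (8, 4)

1. C_x = 8  [2·signedArea(CAD) = 38 ∩ CD · BA = -8]
2. C_y = 4  [2·signedArea(CAD) = 38 ∩ CD · BA = -8]
   → C = (8, 4)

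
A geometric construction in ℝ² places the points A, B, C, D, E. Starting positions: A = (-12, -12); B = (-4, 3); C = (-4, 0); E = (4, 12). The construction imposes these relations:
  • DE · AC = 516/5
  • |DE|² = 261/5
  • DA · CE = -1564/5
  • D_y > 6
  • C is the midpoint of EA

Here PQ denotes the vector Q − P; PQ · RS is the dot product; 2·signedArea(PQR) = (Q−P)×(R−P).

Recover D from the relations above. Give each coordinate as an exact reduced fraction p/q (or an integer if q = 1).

D = (-4/5, 33/5)

1. D_x = -4/5  [line -8·x + -12·y + 364/5 = 0 ∩ |DE|² = 261/5]
2. D_y = 33/5  [line -8·x + -12·y + 364/5 = 0 ∩ |DE|² = 261/5]
   → D = (-4/5, 33/5)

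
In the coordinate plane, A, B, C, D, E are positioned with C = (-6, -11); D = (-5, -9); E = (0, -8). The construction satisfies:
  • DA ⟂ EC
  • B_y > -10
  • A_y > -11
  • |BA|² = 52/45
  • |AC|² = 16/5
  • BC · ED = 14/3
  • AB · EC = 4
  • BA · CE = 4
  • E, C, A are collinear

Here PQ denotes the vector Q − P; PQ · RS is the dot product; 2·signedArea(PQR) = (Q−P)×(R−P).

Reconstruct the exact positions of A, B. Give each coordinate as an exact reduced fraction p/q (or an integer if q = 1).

A = (-22/5, -51/5)
B = (-16/3, -29/3)

1. A_x = -22/5  [E, C, A are collinear ∩ DA ⟂ EC]
2. A_y = -51/5  [E, C, A are collinear ∩ DA ⟂ EC]
   → A = (-22/5, -51/5)
3. B_x = -16/3  [BA · CE = 4 ∩ BC · ED = 14/3]
4. B_y = -29/3  [BA · CE = 4 ∩ BC · ED = 14/3]
   → B = (-16/3, -29/3)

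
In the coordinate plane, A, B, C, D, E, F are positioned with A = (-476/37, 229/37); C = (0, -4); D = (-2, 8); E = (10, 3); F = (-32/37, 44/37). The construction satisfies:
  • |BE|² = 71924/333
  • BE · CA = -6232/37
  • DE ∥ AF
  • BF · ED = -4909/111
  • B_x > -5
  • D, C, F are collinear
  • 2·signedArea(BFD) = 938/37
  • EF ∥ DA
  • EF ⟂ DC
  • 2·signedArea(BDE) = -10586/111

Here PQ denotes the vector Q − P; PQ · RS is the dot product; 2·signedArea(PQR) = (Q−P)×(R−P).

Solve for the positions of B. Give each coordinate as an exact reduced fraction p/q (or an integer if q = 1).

B = (-508/111, 125/111)

1. B_x = -508/111  [2·signedArea(BFD) = 938/37 ∩ 2·signedArea(BDE) = -10586/111]
2. B_y = 125/111  [2·signedArea(BFD) = 938/37 ∩ 2·signedArea(BDE) = -10586/111]
   → B = (-508/111, 125/111)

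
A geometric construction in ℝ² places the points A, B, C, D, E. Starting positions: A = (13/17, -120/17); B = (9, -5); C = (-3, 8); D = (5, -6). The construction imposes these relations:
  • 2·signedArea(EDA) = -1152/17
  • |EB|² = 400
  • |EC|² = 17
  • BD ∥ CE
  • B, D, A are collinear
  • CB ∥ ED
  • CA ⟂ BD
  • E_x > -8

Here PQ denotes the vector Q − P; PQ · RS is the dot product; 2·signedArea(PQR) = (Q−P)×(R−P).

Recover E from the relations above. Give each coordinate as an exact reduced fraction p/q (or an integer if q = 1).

1. E_x = -7  [CB ∥ ED ∩ BD ∥ CE]
2. E_y = 7  [CB ∥ ED ∩ BD ∥ CE]
   → E = (-7, 7)

E = (-7, 7)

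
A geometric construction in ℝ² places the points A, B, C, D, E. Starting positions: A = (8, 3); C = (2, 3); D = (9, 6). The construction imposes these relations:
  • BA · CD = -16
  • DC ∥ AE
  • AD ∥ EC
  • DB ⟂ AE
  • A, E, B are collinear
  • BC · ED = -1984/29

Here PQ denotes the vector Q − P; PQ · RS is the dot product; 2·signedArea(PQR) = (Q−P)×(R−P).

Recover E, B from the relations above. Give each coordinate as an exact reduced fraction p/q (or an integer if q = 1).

1. E_x = 1  [AD ∥ EC ∩ DC ∥ AE]
2. E_y = 0  [AD ∥ EC ∩ DC ∥ AE]
   → E = (1, 0)
3. B_x = 288/29  [A, E, B are collinear ∩ DB ⟂ AE]
4. B_y = 111/29  [A, E, B are collinear ∩ DB ⟂ AE]
   → B = (288/29, 111/29)

B = (288/29, 111/29)
E = (1, 0)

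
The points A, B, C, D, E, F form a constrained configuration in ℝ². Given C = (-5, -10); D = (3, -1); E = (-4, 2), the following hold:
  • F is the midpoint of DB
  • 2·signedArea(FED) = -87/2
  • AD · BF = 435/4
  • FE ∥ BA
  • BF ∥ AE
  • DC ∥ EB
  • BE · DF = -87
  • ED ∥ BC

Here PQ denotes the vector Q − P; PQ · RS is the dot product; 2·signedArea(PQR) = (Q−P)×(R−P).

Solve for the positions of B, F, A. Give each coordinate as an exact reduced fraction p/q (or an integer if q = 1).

A = (-23/2, -1)
B = (-12, -7)
F = (-9/2, -4)

1. B_x = -12  [ED ∥ BC ∩ DC ∥ EB]
2. B_y = -7  [ED ∥ BC ∩ DC ∥ EB]
   → B = (-12, -7)
3. F_x = -9/2  [F is the midpoint of DB]
4. F_y = -4  [F is the midpoint of DB]
   → F = (-9/2, -4)
5. A_x = -23/2  [BF ∥ AE ∩ FE ∥ BA]
6. A_y = -1  [BF ∥ AE ∩ FE ∥ BA]
   → A = (-23/2, -1)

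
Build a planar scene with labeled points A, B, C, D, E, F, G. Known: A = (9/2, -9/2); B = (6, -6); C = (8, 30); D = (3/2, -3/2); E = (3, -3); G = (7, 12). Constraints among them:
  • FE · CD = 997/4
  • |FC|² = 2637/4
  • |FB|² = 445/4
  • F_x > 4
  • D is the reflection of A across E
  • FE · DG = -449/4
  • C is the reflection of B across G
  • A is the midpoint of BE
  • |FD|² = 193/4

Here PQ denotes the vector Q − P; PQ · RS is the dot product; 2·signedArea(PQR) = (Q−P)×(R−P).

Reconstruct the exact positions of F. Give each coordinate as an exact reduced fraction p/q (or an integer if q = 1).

F = (5, 9/2)

1. F_x = 5  [FE · CD = 997/4 ∩ FE · DG = -449/4]
2. F_y = 9/2  [FE · CD = 997/4 ∩ FE · DG = -449/4]
   → F = (5, 9/2)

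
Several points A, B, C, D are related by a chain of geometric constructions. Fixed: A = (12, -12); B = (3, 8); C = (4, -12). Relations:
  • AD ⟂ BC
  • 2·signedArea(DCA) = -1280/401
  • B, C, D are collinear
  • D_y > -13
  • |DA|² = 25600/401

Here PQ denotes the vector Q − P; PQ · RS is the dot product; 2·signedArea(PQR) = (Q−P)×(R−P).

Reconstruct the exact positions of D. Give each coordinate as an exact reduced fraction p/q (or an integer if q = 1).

1. D_x = 1612/401  [B, C, D are collinear ∩ AD ⟂ BC]
2. D_y = -4972/401  [B, C, D are collinear ∩ AD ⟂ BC]
   → D = (1612/401, -4972/401)

D = (1612/401, -4972/401)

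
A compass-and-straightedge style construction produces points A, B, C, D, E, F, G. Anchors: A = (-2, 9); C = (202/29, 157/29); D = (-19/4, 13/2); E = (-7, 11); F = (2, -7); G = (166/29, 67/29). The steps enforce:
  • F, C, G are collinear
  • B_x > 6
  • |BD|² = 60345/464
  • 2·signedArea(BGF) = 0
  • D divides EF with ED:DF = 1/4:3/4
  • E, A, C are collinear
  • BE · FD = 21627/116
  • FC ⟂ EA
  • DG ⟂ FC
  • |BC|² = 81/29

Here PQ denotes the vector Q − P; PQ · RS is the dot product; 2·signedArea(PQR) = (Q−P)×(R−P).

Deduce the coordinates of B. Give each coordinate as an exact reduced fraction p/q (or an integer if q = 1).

1. B_x = 184/29  [2·signedArea(BGF) = 0 ∩ BE · FD = 21627/116]
2. B_y = 112/29  [2·signedArea(BGF) = 0 ∩ BE · FD = 21627/116]
   → B = (184/29, 112/29)

B = (184/29, 112/29)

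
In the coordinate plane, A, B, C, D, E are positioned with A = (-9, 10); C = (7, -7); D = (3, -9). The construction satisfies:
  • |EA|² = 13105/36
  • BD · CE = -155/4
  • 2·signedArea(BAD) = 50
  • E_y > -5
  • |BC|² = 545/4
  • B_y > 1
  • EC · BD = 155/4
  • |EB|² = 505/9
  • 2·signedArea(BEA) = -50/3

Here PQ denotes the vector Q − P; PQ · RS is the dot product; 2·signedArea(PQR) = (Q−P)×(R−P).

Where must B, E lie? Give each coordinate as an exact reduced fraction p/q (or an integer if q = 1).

1. B_x = -1  [line 19·x + 12·y + 1 = 0 ∩ |BC|² = 545/4]
2. B_y = 3/2  [line 19·x + 12·y + 1 = 0 ∩ |BC|² = 545/4]
   → B = (-1, 3/2)
3. E_x = 3  [EC · BD = 155/4 ∩ 2·signedArea(BEA) = -50/3]
4. E_y = -29/6  [EC · BD = 155/4 ∩ 2·signedArea(BEA) = -50/3]
   → E = (3, -29/6)

B = (-1, 3/2)
E = (3, -29/6)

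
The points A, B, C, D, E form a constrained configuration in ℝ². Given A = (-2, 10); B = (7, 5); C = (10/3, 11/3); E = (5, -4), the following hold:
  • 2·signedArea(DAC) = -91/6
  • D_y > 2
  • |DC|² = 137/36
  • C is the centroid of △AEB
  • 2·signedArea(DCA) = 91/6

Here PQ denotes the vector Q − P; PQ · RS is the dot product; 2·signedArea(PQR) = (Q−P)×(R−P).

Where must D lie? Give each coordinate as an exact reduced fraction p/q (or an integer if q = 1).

1. D_x = 3/2  [line -19/3·x + -16/3·y + 51/2 = 0 ∩ |DC|² = 137/36]
2. D_y = 3  [line -19/3·x + -16/3·y + 51/2 = 0 ∩ |DC|² = 137/36]
   → D = (3/2, 3)

D = (3/2, 3)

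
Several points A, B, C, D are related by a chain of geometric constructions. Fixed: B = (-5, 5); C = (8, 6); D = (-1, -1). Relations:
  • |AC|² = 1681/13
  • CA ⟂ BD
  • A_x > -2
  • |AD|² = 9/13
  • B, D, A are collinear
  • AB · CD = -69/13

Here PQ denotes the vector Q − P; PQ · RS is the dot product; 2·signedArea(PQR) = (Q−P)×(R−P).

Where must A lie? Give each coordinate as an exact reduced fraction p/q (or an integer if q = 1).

1. A_x = -19/13  [B, D, A are collinear ∩ CA ⟂ BD]
2. A_y = -4/13  [B, D, A are collinear ∩ CA ⟂ BD]
   → A = (-19/13, -4/13)

A = (-19/13, -4/13)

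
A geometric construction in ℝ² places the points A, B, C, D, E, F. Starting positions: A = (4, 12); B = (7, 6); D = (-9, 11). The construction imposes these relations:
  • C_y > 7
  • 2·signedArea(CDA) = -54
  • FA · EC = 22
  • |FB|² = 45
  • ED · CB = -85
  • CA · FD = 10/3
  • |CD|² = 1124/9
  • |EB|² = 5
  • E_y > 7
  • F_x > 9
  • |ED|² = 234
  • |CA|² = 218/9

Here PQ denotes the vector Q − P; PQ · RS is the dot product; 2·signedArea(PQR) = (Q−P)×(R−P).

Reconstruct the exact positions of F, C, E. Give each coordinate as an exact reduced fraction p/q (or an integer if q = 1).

1. C_x = 5/3  [line -1·x + 13·y + -98 = 0 ∩ |CD|² = 1124/9]
2. C_y = 23/3  [line -1·x + 13·y + -98 = 0 ∩ |CD|² = 1124/9]
   → C = (5/3, 23/3)
3. E_x = 6  [line -16/3·x + 5/3·y + 56/3 = 0 ∩ |ED|² = 234]
4. E_y = 8  [line -16/3·x + 5/3·y + 56/3 = 0 ∩ |ED|² = 234]
   → E = (6, 8)
5. F_x = 10  [FA · EC = 22 ∩ CA · FD = 10/3]
6. F_y = 0  [FA · EC = 22 ∩ CA · FD = 10/3]
   → F = (10, 0)

C = (5/3, 23/3)
E = (6, 8)
F = (10, 0)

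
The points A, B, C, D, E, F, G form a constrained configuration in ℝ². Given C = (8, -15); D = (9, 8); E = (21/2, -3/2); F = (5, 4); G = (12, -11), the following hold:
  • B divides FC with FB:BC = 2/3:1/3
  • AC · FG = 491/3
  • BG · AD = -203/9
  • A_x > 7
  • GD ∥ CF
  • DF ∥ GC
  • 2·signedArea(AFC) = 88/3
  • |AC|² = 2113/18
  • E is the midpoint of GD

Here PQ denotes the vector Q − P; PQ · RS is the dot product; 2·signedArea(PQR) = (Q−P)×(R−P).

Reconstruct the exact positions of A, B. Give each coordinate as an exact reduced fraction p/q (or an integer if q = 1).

A = (47/6, -25/6)
B = (7, -26/3)

1. A_x = 47/6  [2·signedArea(AFC) = 88/3 ∩ AC · FG = 491/3]
2. A_y = -25/6  [2·signedArea(AFC) = 88/3 ∩ AC · FG = 491/3]
   → A = (47/6, -25/6)
3. B_x = 7  [B divides FC with FB:BC = 2/3:1/3]
4. B_y = -26/3  [B divides FC with FB:BC = 2/3:1/3]
   → B = (7, -26/3)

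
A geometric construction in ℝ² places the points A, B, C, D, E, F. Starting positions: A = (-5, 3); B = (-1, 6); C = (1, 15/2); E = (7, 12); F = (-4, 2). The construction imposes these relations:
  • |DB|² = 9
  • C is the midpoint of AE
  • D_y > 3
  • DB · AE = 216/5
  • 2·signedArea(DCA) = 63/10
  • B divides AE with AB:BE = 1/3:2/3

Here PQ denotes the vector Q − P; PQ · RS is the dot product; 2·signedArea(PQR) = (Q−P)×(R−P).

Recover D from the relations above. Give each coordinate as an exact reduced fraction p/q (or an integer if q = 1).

D = (-14/5, 18/5)

1. D_x = -14/5  [2·signedArea(DCA) = 63/10 ∩ DB · AE = 216/5]
2. D_y = 18/5  [2·signedArea(DCA) = 63/10 ∩ DB · AE = 216/5]
   → D = (-14/5, 18/5)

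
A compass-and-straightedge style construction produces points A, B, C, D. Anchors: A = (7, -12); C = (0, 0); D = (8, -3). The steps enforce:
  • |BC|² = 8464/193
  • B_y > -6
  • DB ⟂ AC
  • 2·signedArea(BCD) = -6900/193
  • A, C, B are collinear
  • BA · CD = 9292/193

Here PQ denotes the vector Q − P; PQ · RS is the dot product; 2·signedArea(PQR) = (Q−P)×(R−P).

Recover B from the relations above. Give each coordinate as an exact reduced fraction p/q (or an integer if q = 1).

B = (644/193, -1104/193)

1. B_x = 644/193  [A, C, B are collinear ∩ DB ⟂ AC]
2. B_y = -1104/193  [A, C, B are collinear ∩ DB ⟂ AC]
   → B = (644/193, -1104/193)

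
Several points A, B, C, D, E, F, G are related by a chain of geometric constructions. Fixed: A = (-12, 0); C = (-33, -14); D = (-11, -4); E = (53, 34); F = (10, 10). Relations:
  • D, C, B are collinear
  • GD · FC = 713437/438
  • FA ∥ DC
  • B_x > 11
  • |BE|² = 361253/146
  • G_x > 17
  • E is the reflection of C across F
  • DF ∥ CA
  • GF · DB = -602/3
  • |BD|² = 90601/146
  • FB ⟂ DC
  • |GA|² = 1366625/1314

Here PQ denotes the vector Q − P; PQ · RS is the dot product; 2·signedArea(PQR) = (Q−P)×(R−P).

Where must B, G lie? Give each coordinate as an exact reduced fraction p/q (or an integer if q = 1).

B = (1705/146, 921/146)
G = (7837/438, 1767/146)

1. B_x = 1705/146  [D, C, B are collinear ∩ FB ⟂ DC]
2. B_y = 921/146  [D, C, B are collinear ∩ FB ⟂ DC]
   → B = (1705/146, 921/146)
3. G_x = 7837/438  [GD · FC = 713437/438 ∩ GF · DB = -602/3]
4. G_y = 1767/146  [GD · FC = 713437/438 ∩ GF · DB = -602/3]
   → G = (7837/438, 1767/146)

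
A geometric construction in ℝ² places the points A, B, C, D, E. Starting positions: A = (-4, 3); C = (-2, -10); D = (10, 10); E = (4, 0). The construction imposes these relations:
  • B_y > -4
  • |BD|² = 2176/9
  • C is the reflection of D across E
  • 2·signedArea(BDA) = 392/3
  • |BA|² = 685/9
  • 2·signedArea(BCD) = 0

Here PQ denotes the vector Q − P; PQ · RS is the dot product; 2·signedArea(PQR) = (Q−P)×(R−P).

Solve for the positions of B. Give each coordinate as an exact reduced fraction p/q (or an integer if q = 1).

1. B_x = 2  [2·signedArea(BCD) = 0 ∩ 2·signedArea(BDA) = 392/3]
2. B_y = -10/3  [2·signedArea(BCD) = 0 ∩ 2·signedArea(BDA) = 392/3]
   → B = (2, -10/3)

B = (2, -10/3)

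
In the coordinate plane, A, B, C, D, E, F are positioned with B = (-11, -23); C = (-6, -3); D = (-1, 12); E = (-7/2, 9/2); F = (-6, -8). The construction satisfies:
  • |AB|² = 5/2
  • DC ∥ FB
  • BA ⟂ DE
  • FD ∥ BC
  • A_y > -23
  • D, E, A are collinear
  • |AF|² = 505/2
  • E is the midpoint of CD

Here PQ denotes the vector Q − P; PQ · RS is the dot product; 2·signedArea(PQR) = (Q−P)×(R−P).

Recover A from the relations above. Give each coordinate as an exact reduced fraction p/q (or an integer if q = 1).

1. A_x = -25/2  [D, E, A are collinear ∩ BA ⟂ DE]
2. A_y = -45/2  [D, E, A are collinear ∩ BA ⟂ DE]
   → A = (-25/2, -45/2)

A = (-25/2, -45/2)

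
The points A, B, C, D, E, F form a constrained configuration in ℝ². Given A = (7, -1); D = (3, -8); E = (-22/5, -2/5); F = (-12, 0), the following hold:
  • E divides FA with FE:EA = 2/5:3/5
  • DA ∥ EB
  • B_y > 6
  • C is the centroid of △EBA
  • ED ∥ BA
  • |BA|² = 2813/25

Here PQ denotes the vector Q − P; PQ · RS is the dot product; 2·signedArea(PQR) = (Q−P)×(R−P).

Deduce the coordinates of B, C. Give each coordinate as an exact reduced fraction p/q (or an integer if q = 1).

1. B_x = -2/5  [ED ∥ BA ∩ DA ∥ EB]
2. B_y = 33/5  [ED ∥ BA ∩ DA ∥ EB]
   → B = (-2/5, 33/5)
3. C_x = 11/15  [C is the centroid of △EBA]
4. C_y = 26/15  [C is the centroid of △EBA]
   → C = (11/15, 26/15)

B = (-2/5, 33/5)
C = (11/15, 26/15)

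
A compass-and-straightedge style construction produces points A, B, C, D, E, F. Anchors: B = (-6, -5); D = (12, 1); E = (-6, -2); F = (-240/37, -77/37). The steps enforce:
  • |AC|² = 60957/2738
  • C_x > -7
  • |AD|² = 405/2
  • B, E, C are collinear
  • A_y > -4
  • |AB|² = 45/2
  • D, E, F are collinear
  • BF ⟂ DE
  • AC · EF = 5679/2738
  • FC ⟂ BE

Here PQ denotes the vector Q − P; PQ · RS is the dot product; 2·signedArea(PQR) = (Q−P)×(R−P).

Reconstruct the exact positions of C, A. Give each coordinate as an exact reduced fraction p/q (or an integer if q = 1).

A = (-3/2, -7/2)
C = (-6, -77/37)

1. C_x = -6  [B, E, C are collinear ∩ FC ⟂ BE]
2. C_y = -77/37  [B, E, C are collinear ∩ FC ⟂ BE]
   → C = (-6, -77/37)
3. A_x = -3/2  [line 18/37·x + 3/37·y + 75/74 = 0 ∩ |AB|² = 45/2]
4. A_y = -7/2  [line 18/37·x + 3/37·y + 75/74 = 0 ∩ |AB|² = 45/2]
   → A = (-3/2, -7/2)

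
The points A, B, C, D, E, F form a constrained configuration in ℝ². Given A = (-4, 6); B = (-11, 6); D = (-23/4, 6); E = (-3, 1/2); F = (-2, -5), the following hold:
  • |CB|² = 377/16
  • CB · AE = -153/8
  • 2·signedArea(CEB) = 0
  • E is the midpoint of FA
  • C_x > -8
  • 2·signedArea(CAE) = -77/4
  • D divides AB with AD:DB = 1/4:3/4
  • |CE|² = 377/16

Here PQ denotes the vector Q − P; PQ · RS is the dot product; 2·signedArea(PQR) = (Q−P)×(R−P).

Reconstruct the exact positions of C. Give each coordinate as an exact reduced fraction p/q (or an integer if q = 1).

1. C_x = -7  [2·signedArea(CEB) = 0 ∩ 2·signedArea(CAE) = -77/4]
2. C_y = 13/4  [2·signedArea(CEB) = 0 ∩ 2·signedArea(CAE) = -77/4]
   → C = (-7, 13/4)

C = (-7, 13/4)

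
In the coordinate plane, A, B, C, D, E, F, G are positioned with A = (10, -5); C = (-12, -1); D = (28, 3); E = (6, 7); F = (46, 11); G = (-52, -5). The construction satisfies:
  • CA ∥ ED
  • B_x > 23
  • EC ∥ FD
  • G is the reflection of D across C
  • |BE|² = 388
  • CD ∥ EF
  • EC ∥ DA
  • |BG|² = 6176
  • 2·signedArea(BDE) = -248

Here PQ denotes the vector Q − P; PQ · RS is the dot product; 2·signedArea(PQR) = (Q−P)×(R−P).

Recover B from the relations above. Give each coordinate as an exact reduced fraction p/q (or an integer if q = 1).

1. B_x = 24  [line -4·x + -22·y + 426 = 0 ∩ |BE|² = 388]
2. B_y = 15  [line -4·x + -22·y + 426 = 0 ∩ |BE|² = 388]
   → B = (24, 15)

B = (24, 15)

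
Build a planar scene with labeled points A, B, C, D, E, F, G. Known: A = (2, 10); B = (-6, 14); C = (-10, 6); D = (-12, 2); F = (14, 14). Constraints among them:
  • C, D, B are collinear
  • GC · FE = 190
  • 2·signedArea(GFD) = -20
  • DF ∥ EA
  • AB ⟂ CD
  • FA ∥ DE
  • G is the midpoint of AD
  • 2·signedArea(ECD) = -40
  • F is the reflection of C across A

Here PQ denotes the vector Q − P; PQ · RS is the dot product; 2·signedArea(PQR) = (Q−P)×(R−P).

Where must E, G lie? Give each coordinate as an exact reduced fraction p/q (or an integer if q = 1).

E = (-24, -2)
G = (-5, 6)

1. E_x = -24  [DF ∥ EA ∩ FA ∥ DE]
2. E_y = -2  [DF ∥ EA ∩ FA ∥ DE]
   → E = (-24, -2)
3. G_x = -5  [G is the midpoint of AD]
4. G_y = 6  [G is the midpoint of AD]
   → G = (-5, 6)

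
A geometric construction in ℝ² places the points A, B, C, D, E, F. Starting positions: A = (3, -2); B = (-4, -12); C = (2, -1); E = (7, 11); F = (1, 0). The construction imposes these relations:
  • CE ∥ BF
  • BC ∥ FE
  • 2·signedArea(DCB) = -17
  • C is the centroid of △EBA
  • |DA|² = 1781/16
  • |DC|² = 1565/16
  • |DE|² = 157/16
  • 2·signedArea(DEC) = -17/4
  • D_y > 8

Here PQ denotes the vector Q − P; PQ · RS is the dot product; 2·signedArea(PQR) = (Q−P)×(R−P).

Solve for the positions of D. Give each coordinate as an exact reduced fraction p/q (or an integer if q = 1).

1. D_x = 11/2  [2·signedArea(DCB) = -17 ∩ 2·signedArea(DEC) = -17/4]
2. D_y = 33/4  [2·signedArea(DCB) = -17 ∩ 2·signedArea(DEC) = -17/4]
   → D = (11/2, 33/4)

D = (11/2, 33/4)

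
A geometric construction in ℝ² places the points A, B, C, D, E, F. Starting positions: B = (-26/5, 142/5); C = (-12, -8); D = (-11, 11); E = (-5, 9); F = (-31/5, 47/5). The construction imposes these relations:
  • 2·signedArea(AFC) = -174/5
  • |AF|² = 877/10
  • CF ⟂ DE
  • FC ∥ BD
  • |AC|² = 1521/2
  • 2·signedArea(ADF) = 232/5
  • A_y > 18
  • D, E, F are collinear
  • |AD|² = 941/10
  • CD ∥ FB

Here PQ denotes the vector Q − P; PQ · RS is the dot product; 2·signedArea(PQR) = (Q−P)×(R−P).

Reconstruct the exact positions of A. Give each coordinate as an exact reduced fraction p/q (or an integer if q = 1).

1. A_x = -51/10  [2·signedArea(AFC) = -174/5 ∩ 2·signedArea(ADF) = 232/5]
2. A_y = 187/10  [2·signedArea(AFC) = -174/5 ∩ 2·signedArea(ADF) = 232/5]
   → A = (-51/10, 187/10)

A = (-51/10, 187/10)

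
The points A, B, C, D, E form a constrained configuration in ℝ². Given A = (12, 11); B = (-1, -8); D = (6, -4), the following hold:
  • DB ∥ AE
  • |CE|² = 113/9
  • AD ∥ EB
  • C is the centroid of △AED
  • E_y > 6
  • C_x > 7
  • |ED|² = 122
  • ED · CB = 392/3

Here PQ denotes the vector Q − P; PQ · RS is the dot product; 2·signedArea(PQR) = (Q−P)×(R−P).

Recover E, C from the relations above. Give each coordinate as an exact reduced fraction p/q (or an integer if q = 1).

1. E_x = 5  [AD ∥ EB ∩ DB ∥ AE]
2. E_y = 7  [AD ∥ EB ∩ DB ∥ AE]
   → E = (5, 7)
3. C_x = 23/3  [C is the centroid of △AED]
4. C_y = 14/3  [C is the centroid of △AED]
   → C = (23/3, 14/3)

C = (23/3, 14/3)
E = (5, 7)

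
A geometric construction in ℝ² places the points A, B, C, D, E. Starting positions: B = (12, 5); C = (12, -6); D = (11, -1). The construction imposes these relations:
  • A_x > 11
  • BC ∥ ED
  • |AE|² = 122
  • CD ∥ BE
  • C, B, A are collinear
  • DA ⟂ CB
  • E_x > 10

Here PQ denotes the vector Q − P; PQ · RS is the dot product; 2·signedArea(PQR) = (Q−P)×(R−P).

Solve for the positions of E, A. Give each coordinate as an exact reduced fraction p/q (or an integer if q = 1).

A = (12, -1)
E = (11, 10)

1. E_x = 11  [BC ∥ ED ∩ CD ∥ BE]
2. E_y = 10  [BC ∥ ED ∩ CD ∥ BE]
   → E = (11, 10)
3. A_x = 12  [C, B, A are collinear ∩ DA ⟂ CB]
4. A_y = -1  [C, B, A are collinear ∩ DA ⟂ CB]
   → A = (12, -1)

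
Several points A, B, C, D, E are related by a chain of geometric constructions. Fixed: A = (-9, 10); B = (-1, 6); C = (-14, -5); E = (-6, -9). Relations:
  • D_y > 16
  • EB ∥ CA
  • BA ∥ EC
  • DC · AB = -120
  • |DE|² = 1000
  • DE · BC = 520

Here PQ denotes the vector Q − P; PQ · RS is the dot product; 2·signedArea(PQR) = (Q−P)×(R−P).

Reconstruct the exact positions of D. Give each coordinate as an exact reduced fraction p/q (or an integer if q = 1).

D = (12, 17)

1. D_x = 12  [DE · BC = 520 ∩ DC · AB = -120]
2. D_y = 17  [DE · BC = 520 ∩ DC · AB = -120]
   → D = (12, 17)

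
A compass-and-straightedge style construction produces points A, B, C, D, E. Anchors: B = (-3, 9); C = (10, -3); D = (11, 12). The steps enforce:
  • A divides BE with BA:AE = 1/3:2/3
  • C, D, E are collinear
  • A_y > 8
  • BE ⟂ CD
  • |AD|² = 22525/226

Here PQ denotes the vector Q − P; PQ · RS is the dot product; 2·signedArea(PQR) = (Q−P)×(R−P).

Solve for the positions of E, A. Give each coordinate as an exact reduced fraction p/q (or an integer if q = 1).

1. E_x = 2427/226  [C, D, E are collinear ∩ BE ⟂ CD]
2. E_y = 1827/226  [C, D, E are collinear ∩ BE ⟂ CD]
   → E = (2427/226, 1827/226)
3. A_x = 357/226  [A divides BE with BA:AE = 1/3:2/3]
4. A_y = 1965/226  [A divides BE with BA:AE = 1/3:2/3]
   → A = (357/226, 1965/226)

A = (357/226, 1965/226)
E = (2427/226, 1827/226)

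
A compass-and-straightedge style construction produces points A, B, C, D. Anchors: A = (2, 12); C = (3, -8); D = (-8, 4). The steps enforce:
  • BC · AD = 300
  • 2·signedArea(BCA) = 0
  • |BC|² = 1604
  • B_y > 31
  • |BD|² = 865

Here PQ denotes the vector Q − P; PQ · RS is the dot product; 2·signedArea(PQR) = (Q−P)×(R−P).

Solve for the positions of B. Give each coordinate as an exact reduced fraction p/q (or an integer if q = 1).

B = (1, 32)

1. B_x = 1  [2·signedArea(BCA) = 0 ∩ BC · AD = 300]
2. B_y = 32  [2·signedArea(BCA) = 0 ∩ BC · AD = 300]
   → B = (1, 32)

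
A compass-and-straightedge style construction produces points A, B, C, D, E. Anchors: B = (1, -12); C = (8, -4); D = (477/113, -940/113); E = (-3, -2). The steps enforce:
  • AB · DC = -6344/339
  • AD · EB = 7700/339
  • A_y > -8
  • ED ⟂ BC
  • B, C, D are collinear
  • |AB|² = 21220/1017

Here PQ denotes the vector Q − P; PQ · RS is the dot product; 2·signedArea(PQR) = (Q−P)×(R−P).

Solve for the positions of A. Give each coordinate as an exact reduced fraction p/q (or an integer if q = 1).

A = (251/339, -2522/339)

1. A_x = 251/339  [AD · EB = 7700/339 ∩ AB · DC = -6344/339]
2. A_y = -2522/339  [AD · EB = 7700/339 ∩ AB · DC = -6344/339]
   → A = (251/339, -2522/339)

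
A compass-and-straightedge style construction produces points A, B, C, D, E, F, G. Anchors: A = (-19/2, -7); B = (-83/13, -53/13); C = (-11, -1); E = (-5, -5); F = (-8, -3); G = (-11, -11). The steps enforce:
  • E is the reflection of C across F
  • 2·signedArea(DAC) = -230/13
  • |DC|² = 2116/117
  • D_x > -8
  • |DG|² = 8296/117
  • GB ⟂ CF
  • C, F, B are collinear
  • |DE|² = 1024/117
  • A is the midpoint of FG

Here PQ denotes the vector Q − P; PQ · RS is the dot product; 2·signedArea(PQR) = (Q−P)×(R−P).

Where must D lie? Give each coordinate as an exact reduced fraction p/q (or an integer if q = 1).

1. D_x = -97/13  [line -6·x + -3/2·y + -1295/26 = 0 ∩ |DC|² = 2116/117]
2. D_y = -131/39  [line -6·x + -3/2·y + -1295/26 = 0 ∩ |DC|² = 2116/117]
   → D = (-97/13, -131/39)

D = (-97/13, -131/39)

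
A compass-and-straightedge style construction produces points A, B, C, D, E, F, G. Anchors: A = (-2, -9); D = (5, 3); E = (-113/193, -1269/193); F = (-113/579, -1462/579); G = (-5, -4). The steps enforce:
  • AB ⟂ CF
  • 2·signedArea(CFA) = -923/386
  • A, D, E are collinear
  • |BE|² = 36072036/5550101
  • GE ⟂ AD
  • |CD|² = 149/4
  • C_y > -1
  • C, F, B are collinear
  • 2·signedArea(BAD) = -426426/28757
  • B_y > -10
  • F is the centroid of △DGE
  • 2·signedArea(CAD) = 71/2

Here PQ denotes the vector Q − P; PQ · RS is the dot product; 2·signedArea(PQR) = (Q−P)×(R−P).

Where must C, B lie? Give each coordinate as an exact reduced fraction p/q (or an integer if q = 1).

1. C_x = 0  [2·signedArea(CFA) = -923/386 ∩ 2·signedArea(CAD) = 71/2]
2. C_y = -1/2  [2·signedArea(CFA) = -923/386 ∩ 2·signedArea(CAD) = 71/2]
   → C = (0, -1/2)
3. B_x = -4606897/5550101  [C, F, B are collinear ∩ AB ⟂ CF]
4. B_y = -50576703/5550101  [C, F, B are collinear ∩ AB ⟂ CF]
   → B = (-4606897/5550101, -50576703/5550101)

B = (-4606897/5550101, -50576703/5550101)
C = (0, -1/2)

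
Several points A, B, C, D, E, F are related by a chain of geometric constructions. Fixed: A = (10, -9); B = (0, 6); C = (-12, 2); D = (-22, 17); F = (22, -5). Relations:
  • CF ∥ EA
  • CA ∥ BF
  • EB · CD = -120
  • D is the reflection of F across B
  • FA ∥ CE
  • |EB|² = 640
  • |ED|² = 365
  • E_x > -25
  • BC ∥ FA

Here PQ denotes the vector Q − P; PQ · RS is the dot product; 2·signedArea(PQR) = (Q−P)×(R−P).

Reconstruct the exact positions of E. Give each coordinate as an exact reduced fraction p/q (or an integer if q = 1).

E = (-24, -2)

1. E_x = -24  [CF ∥ EA ∩ FA ∥ CE]
2. E_y = -2  [CF ∥ EA ∩ FA ∥ CE]
   → E = (-24, -2)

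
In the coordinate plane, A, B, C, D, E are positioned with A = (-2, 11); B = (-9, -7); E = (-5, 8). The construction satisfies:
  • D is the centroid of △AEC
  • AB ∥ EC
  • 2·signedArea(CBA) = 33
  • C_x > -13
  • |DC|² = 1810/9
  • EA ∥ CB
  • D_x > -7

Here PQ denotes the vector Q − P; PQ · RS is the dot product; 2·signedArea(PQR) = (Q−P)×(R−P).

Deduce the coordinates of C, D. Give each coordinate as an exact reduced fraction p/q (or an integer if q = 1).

1. C_x = -12  [EA ∥ CB ∩ AB ∥ EC]
2. C_y = -10  [EA ∥ CB ∩ AB ∥ EC]
   → C = (-12, -10)
3. D_x = -19/3  [D is the centroid of △AEC]
4. D_y = 3  [D is the centroid of △AEC]
   → D = (-19/3, 3)

C = (-12, -10)
D = (-19/3, 3)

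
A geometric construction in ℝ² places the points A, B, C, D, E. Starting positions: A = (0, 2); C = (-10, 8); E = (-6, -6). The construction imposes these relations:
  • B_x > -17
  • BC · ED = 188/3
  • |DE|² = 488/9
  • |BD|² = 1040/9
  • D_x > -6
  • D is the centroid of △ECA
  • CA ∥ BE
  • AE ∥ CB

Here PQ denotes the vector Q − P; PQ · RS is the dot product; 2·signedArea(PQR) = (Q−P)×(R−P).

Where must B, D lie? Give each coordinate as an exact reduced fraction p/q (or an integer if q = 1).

B = (-16, 0)
D = (-16/3, 4/3)

1. B_x = -16  [CA ∥ BE ∩ AE ∥ CB]
2. B_y = 0  [CA ∥ BE ∩ AE ∥ CB]
   → B = (-16, 0)
3. D_x = -16/3  [D is the centroid of △ECA]
4. D_y = 4/3  [D is the centroid of △ECA]
   → D = (-16/3, 4/3)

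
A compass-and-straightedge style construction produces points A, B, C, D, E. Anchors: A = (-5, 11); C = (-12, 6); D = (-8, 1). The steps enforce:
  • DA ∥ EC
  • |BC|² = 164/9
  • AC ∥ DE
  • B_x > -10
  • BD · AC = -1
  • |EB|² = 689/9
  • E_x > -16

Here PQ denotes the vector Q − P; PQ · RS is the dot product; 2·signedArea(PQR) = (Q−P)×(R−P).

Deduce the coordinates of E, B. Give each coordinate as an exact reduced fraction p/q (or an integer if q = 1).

1. E_x = -15  [DA ∥ EC ∩ AC ∥ DE]
2. E_y = -4  [DA ∥ EC ∩ AC ∥ DE]
   → E = (-15, -4)
3. B_x = -28/3  [line 7·x + 5·y + 52 = 0 ∩ |BC|² = 164/9]
4. B_y = 8/3  [line 7·x + 5·y + 52 = 0 ∩ |BC|² = 164/9]
   → B = (-28/3, 8/3)

B = (-28/3, 8/3)
E = (-15, -4)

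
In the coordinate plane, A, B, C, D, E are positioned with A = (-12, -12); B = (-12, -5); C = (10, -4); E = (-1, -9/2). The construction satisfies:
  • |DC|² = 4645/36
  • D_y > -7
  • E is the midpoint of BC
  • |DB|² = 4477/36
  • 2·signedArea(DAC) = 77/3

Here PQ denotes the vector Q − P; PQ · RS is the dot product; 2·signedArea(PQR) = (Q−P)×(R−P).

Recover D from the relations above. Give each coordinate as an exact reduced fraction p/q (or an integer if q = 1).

1. D_x = -1  [line -8·x + 22·y + 427/3 = 0 ∩ |DB|² = 4477/36]
2. D_y = -41/6  [line -8·x + 22·y + 427/3 = 0 ∩ |DB|² = 4477/36]
   → D = (-1, -41/6)

D = (-1, -41/6)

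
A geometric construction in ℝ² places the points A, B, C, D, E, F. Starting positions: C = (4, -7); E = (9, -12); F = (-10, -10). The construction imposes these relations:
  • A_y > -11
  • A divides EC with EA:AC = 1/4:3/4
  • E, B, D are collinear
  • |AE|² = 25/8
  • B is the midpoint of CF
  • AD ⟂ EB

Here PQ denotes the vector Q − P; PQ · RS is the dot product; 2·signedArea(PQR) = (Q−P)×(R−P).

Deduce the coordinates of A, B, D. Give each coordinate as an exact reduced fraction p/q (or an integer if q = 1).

1. A_x = 31/4  [A divides EC with EA:AC = 1/4:3/4]
2. A_y = -43/4  [A divides EC with EA:AC = 1/4:3/4]
   → A = (31/4, -43/4)
3. B_x = -3  [B is the midpoint of CF]
4. B_y = -17/2  [B is the midpoint of CF]
   → B = (-3, -17/2)
5. D_x = 939/125  [E, B, D are collinear ∩ AD ⟂ EB]
6. D_y = -5783/500  [E, B, D are collinear ∩ AD ⟂ EB]
   → D = (939/125, -5783/500)

A = (31/4, -43/4)
B = (-3, -17/2)
D = (939/125, -5783/500)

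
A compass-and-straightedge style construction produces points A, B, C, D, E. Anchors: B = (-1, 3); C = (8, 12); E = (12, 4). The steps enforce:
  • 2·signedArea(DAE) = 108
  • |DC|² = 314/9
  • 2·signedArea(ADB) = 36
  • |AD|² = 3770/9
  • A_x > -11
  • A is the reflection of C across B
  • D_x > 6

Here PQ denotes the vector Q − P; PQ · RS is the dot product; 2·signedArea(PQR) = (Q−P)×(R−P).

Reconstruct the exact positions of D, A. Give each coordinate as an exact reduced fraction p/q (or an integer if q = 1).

1. A_x = -10  [A is the reflection of C across B]
2. A_y = -6  [A is the reflection of C across B]
   → A = (-10, -6)
3. D_x = 19/3  [2·signedArea(DAE) = 108 ∩ 2·signedArea(ADB) = 36]
4. D_y = 19/3  [2·signedArea(DAE) = 108 ∩ 2·signedArea(ADB) = 36]
   → D = (19/3, 19/3)

A = (-10, -6)
D = (19/3, 19/3)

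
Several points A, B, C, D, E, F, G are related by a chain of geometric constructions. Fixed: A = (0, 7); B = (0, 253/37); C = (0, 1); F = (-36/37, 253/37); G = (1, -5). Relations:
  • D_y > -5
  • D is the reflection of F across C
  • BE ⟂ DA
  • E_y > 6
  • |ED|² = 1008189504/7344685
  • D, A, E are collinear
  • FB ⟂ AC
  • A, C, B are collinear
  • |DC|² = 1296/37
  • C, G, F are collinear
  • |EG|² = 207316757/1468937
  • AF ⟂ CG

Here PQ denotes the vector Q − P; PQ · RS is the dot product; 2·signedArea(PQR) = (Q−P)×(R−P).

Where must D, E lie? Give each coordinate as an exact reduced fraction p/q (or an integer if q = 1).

D = (36/37, -179/37)
E = (2628/198505, 1357561/198505)

1. D_x = 36/37  [D is the reflection of F across C]
2. D_y = -179/37  [D is the reflection of F across C]
   → D = (36/37, -179/37)
3. E_x = 2628/198505  [D, A, E are collinear ∩ BE ⟂ DA]
4. E_y = 1357561/198505  [D, A, E are collinear ∩ BE ⟂ DA]
   → E = (2628/198505, 1357561/198505)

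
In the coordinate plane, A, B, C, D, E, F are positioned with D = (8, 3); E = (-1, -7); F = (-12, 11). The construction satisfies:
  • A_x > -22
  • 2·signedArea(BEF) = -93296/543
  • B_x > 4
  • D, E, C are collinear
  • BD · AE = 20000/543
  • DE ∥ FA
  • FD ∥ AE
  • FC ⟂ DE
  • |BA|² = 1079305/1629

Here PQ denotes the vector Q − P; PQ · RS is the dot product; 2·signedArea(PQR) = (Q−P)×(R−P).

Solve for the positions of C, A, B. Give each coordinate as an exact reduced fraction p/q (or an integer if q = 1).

1. C_x = 548/181  [D, E, C are collinear ∩ FC ⟂ DE]
2. C_y = -457/181  [D, E, C are collinear ∩ FC ⟂ DE]
   → C = (548/181, -457/181)
3. A_x = -21  [FD ∥ AE ∩ DE ∥ FA]
4. A_y = 1  [FD ∥ AE ∩ DE ∥ FA]
   → A = (-21, 1)
5. B_x = 848/181  [BD · AE = 20000/543 ∩ 2·signedArea(BEF) = -93296/543]
6. B_y = -371/543  [BD · AE = 20000/543 ∩ 2·signedArea(BEF) = -93296/543]
   → B = (848/181, -371/543)

A = (-21, 1)
B = (848/181, -371/543)
C = (548/181, -457/181)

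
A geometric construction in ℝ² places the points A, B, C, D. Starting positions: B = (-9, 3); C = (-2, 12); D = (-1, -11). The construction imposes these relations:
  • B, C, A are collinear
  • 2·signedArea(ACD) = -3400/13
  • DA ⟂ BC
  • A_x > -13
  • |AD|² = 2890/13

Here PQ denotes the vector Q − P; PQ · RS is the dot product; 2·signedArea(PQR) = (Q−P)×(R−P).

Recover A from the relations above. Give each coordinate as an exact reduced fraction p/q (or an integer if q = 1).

1. A_x = -166/13  [B, C, A are collinear ∩ DA ⟂ BC]
2. A_y = -24/13  [B, C, A are collinear ∩ DA ⟂ BC]
   → A = (-166/13, -24/13)

A = (-166/13, -24/13)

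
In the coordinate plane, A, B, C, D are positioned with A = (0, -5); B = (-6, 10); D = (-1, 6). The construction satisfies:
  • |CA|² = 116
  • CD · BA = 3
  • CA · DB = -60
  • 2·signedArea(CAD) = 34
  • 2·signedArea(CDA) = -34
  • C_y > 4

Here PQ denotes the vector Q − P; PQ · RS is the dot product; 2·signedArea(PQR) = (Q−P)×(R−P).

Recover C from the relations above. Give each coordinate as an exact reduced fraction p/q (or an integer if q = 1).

C = (-4, 5)

1. C_x = -4  [2·signedArea(CDA) = -34 ∩ CA · DB = -60]
2. C_y = 5  [2·signedArea(CDA) = -34 ∩ CA · DB = -60]
   → C = (-4, 5)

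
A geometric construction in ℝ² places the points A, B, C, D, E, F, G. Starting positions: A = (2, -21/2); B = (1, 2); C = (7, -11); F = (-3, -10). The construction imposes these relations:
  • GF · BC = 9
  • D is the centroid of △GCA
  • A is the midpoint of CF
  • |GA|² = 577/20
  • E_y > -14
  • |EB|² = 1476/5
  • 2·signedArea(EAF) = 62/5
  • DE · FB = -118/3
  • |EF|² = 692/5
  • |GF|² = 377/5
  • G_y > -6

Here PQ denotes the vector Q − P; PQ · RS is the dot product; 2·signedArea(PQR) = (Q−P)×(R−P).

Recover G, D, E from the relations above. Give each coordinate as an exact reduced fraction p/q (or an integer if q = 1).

D = (68/15, -91/10)
E = (41/5, -68/5)
G = (23/5, -29/5)

1. G_x = 23/5  [line -6·x + 13·y + 103 = 0 ∩ |GF|² = 377/5]
2. G_y = -29/5  [line -6·x + 13·y + 103 = 0 ∩ |GF|² = 377/5]
   → G = (23/5, -29/5)
3. D_x = 68/15  [D is the centroid of △GCA]
4. D_y = -91/10  [D is the centroid of △GCA]
   → D = (68/15, -91/10)
5. E_x = 41/5  [2·signedArea(EAF) = 62/5 ∩ DE · FB = -118/3]
6. E_y = -68/5  [2·signedArea(EAF) = 62/5 ∩ DE · FB = -118/3]
   → E = (41/5, -68/5)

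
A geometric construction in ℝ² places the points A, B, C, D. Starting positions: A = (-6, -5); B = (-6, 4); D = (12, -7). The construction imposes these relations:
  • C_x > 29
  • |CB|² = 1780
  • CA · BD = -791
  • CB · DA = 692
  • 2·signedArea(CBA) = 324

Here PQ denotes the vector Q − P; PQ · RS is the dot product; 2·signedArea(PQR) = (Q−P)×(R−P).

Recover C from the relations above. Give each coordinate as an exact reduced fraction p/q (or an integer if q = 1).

C = (30, -18)

1. C_x = 30  [CA · BD = -791 ∩ CB · DA = 692]
2. C_y = -18  [CA · BD = -791 ∩ CB · DA = 692]
   → C = (30, -18)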